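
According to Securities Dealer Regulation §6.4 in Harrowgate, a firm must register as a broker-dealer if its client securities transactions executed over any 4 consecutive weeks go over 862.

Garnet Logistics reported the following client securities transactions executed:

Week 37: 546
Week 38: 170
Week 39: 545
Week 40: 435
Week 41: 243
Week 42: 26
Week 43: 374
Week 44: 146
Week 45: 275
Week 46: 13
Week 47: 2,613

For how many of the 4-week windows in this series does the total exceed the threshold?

Week 37–Week 40: 546 + 170 + 545 + 435 = 1,696 (over)
Week 38–Week 41: 170 + 545 + 435 + 243 = 1,393 (over)
Week 39–Week 42: 545 + 435 + 243 + 26 = 1,249 (over)
Week 40–Week 43: 435 + 243 + 26 + 374 = 1,078 (over)
Week 41–Week 44: 243 + 26 + 374 + 146 = 789 (under)
Week 42–Week 45: 26 + 374 + 146 + 275 = 821 (under)
Week 43–Week 46: 374 + 146 + 275 + 13 = 808 (under)
Week 44–Week 47: 146 + 275 + 13 + 2,613 = 3,047 (over)
5 windows exceed the threshold.

5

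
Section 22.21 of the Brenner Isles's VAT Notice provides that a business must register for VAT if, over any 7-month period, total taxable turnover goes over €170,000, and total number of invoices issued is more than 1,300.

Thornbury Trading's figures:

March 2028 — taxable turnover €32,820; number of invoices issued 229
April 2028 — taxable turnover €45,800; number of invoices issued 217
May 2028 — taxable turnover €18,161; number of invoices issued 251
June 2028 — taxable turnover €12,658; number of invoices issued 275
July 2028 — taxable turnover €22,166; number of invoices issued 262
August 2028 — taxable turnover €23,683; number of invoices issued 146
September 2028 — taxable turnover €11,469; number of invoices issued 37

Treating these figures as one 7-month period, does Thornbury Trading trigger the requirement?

Total taxable turnover: €32,820 + €45,800 + €18,161 + €12,658 + €22,166 + €23,683 + €11,469 = €166,757 (≤ €170,000).
Total number of invoices issued: 229 + 217 + 251 + 275 + 262 + 146 + 37 = 1,417 (> 1,300).
The test is 'and': the rule requires both, and at least one is not exceeded.

No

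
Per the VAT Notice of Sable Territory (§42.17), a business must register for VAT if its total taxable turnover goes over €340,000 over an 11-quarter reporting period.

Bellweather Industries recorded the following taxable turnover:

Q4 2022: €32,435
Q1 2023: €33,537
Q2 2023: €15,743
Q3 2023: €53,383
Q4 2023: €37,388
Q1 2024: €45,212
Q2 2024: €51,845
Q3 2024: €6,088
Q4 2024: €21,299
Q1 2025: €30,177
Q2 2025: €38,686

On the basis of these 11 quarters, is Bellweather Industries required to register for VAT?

Total taxable turnover: €32,435 + €33,537 + €15,743 + €53,383 + €37,388 + €45,212 + €51,845 + €6,088 + €21,299 + €30,177 + €38,686 = €365,793.
€365,793 > €340,000, so the threshold is exceeded.

Yes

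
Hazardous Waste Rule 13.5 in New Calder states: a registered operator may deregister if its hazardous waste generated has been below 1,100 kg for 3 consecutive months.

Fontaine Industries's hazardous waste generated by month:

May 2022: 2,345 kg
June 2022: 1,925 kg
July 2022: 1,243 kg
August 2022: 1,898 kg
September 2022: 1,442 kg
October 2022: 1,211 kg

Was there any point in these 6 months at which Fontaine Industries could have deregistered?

No

No month is below 1,100 kg.
Longest run of consecutive months below the threshold: 0.
0 < 3, so Fontaine Industries never became eligible.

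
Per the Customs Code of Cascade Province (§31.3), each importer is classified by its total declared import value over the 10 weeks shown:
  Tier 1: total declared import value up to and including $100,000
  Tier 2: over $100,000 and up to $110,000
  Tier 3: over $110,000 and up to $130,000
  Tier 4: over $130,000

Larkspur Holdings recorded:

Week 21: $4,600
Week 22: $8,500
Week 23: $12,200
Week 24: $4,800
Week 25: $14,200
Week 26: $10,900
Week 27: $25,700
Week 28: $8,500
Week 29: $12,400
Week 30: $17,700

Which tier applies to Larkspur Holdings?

Tier 3

Total declared import value: $4,600 + $8,500 + $12,200 + $4,800 + $14,200 + $10,900 + $25,700 + $8,500 + $12,400 + $17,700 = $119,500.
$110,000 < $119,500 ≤ $130,000, so Tier 3 applies.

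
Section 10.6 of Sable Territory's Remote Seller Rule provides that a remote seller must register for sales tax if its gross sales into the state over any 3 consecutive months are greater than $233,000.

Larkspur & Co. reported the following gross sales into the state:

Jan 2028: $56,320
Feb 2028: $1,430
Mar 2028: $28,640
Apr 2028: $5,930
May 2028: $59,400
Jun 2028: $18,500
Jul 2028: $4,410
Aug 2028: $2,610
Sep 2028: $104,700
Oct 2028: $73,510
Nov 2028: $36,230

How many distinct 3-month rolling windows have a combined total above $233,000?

Jan 2028–Mar 2028: $56,320 + $1,430 + $28,640 = $86,390 (under)
Feb 2028–Apr 2028: $1,430 + $28,640 + $5,930 = $36,000 (under)
Mar 2028–May 2028: $28,640 + $5,930 + $59,400 = $93,970 (under)
Apr 2028–Jun 2028: $5,930 + $59,400 + $18,500 = $83,830 (under)
May 2028–Jul 2028: $59,400 + $18,500 + $4,410 = $82,310 (under)
Jun 2028–Aug 2028: $18,500 + $4,410 + $2,610 = $25,520 (under)
Jul 2028–Sep 2028: $4,410 + $2,610 + $104,700 = $111,720 (under)
Aug 2028–Oct 2028: $2,610 + $104,700 + $73,510 = $180,820 (under)
Sep 2028–Nov 2028: $104,700 + $73,510 + $36,230 = $214,440 (under)
0 windows exceed the threshold.

0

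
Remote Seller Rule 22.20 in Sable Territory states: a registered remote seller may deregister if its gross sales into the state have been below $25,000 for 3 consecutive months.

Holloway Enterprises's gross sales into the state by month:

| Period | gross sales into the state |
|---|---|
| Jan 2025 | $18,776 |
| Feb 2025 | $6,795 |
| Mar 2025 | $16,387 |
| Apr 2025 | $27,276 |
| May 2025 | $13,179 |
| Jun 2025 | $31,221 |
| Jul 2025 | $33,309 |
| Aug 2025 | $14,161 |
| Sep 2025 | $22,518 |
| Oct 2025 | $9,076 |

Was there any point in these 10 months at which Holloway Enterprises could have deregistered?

Yes

Months below $25,000: Jan 2025, Feb 2025, Mar 2025, May 2025, Aug 2025, Sep 2025, Oct 2025.
Longest run of consecutive months below the threshold: 3.
3 ≥ 3, so Holloway Enterprises became eligible.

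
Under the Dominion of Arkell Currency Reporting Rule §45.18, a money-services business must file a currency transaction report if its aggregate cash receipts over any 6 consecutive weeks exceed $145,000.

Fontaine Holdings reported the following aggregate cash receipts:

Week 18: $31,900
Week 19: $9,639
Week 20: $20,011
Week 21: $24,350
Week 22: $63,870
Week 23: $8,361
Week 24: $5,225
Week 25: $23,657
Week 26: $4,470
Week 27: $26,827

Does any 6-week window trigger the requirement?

Yes

Week 18–Week 23: $31,900 + $9,639 + $20,011 + $24,350 + $63,870 + $8,361 = $158,131 (over)
Week 19–Week 24: $9,639 + $20,011 + $24,350 + $63,870 + $8,361 + $5,225 = $131,456 (under)
Week 20–Week 25: $20,011 + $24,350 + $63,870 + $8,361 + $5,225 + $23,657 = $145,474 (over)
Week 21–Week 26: $24,350 + $63,870 + $8,361 + $5,225 + $23,657 + $4,470 = $129,933 (under)
Week 22–Week 27: $63,870 + $8,361 + $5,225 + $23,657 + $4,470 + $26,827 = $132,410 (under)
At least one window exceeds $145,000.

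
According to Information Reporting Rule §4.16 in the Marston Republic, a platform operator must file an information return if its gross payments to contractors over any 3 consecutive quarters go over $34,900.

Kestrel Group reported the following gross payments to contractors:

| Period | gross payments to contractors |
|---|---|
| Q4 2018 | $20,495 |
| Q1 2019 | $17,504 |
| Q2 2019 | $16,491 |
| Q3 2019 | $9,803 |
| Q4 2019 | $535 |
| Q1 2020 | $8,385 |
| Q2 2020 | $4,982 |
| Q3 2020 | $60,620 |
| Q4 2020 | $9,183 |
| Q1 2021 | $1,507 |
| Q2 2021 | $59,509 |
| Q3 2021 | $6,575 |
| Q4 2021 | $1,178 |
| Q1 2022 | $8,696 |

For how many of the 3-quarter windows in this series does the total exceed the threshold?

Q4 2018–Q2 2019: $20,495 + $17,504 + $16,491 = $54,490 (over)
Q1 2019–Q3 2019: $17,504 + $16,491 + $9,803 = $43,798 (over)
Q2 2019–Q4 2019: $16,491 + $9,803 + $535 = $26,829 (under)
Q3 2019–Q1 2020: $9,803 + $535 + $8,385 = $18,723 (under)
Q4 2019–Q2 2020: $535 + $8,385 + $4,982 = $13,902 (under)
Q1 2020–Q3 2020: $8,385 + $4,982 + $60,620 = $73,987 (over)
Q2 2020–Q4 2020: $4,982 + $60,620 + $9,183 = $74,785 (over)
Q3 2020–Q1 2021: $60,620 + $9,183 + $1,507 = $71,310 (over)
Q4 2020–Q2 2021: $9,183 + $1,507 + $59,509 = $70,199 (over)
Q1 2021–Q3 2021: $1,507 + $59,509 + $6,575 = $67,591 (over)
Q2 2021–Q4 2021: $59,509 + $6,575 + $1,178 = $67,262 (over)
Q3 2021–Q1 2022: $6,575 + $1,178 + $8,696 = $16,449 (under)
8 windows exceed the threshold.

8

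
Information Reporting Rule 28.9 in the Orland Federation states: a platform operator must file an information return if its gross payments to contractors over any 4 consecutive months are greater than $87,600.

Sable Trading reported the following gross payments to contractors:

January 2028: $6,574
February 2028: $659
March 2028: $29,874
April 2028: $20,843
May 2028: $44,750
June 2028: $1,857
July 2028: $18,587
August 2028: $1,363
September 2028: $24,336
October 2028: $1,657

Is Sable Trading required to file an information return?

Yes

January 2028–April 2028: $6,574 + $659 + $29,874 + $20,843 = $57,950 (under)
February 2028–May 2028: $659 + $29,874 + $20,843 + $44,750 = $96,126 (over)
March 2028–June 2028: $29,874 + $20,843 + $44,750 + $1,857 = $97,324 (over)
April 2028–July 2028: $20,843 + $44,750 + $1,857 + $18,587 = $86,037 (under)
May 2028–August 2028: $44,750 + $1,857 + $18,587 + $1,363 = $66,557 (under)
June 2028–September 2028: $1,857 + $18,587 + $1,363 + $24,336 = $46,143 (under)
July 2028–October 2028: $18,587 + $1,363 + $24,336 + $1,657 = $45,943 (under)
At least one window exceeds $87,600.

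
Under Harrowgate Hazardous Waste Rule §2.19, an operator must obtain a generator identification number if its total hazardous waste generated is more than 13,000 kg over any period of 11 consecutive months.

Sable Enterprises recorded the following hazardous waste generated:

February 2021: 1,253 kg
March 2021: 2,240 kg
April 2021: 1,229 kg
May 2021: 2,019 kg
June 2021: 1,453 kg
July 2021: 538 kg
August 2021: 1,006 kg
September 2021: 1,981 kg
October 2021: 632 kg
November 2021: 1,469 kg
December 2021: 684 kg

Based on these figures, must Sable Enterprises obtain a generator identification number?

Total hazardous waste generated: 1,253 kg + 2,240 kg + 1,229 kg + 2,019 kg + 1,453 kg + 538 kg + 1,006 kg + 1,981 kg + 632 kg + 1,469 kg + 684 kg = 14,504 kg.
14,504 kg > 13,000 kg, so the threshold is exceeded.

Yes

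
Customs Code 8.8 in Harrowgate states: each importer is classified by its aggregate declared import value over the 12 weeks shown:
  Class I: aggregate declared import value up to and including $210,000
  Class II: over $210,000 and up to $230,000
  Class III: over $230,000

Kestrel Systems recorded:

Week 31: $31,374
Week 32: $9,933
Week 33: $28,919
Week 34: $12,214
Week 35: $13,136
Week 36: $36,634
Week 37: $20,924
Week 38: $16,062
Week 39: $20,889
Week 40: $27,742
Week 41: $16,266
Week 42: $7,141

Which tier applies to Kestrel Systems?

Aggregate declared import value: $31,374 + $9,933 + $28,919 + $12,214 + $13,136 + $36,634 + $20,924 + $16,062 + $20,889 + $27,742 + $16,266 + $7,141 = $241,234.
$241,234 > $230,000, so Class III applies.

Class III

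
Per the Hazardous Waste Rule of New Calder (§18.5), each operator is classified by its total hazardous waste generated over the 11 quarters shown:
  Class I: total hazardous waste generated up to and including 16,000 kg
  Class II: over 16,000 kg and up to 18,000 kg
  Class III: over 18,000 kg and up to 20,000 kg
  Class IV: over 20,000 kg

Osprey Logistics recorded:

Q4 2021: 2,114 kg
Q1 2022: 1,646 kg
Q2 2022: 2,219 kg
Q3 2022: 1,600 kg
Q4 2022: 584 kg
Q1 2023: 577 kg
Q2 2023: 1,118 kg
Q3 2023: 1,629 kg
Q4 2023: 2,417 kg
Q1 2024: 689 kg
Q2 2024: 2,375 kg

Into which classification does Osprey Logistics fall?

Class II

Total hazardous waste generated: 2,114 kg + 1,646 kg + 2,219 kg + 1,600 kg + 584 kg + 577 kg + 1,118 kg + 1,629 kg + 2,417 kg + 689 kg + 2,375 kg = 16,968 kg.
16,000 kg < 16,968 kg ≤ 18,000 kg, so Class II applies.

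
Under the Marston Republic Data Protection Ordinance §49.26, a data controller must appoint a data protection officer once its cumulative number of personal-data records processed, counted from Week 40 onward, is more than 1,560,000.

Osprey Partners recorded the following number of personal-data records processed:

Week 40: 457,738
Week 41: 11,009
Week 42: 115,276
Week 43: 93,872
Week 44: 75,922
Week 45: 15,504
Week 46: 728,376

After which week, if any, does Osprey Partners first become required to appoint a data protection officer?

Through Week 40: 457,738
Through Week 41: 468,747
Through Week 42: 584,023
Through Week 43: 677,895
Through Week 44: 753,817
Through Week 45: 769,321
Through Week 46: 1,497,697
Final cumulative total 1,497,697 ≤ 1,560,000; the threshold is never exceeded.

Not triggered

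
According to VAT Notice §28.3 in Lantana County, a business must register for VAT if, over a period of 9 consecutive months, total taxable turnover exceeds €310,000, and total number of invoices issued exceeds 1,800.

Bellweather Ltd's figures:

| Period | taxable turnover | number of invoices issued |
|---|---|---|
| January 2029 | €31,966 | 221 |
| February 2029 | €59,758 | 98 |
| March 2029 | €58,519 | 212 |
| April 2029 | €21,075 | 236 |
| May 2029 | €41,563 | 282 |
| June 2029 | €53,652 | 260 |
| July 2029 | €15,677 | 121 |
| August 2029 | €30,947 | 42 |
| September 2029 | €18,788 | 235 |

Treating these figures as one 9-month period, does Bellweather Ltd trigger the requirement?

Total taxable turnover: €31,966 + €59,758 + €58,519 + €21,075 + €41,563 + €53,652 + €15,677 + €30,947 + €18,788 = €331,945 (> €310,000).
Total number of invoices issued: 221 + 98 + 212 + 236 + 282 + 260 + 121 + 42 + 235 = 1,707 (≤ 1,800).
The test is 'and': the rule requires both, and at least one is not exceeded.

No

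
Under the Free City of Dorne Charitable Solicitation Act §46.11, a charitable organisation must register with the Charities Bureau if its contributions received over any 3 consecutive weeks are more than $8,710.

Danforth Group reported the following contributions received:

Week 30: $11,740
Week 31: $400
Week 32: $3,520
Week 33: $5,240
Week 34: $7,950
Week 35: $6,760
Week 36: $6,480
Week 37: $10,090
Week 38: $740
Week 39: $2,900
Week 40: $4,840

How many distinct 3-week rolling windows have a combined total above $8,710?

8

Week 30–Week 32: $11,740 + $400 + $3,520 = $15,660 (over)
Week 31–Week 33: $400 + $3,520 + $5,240 = $9,160 (over)
Week 32–Week 34: $3,520 + $5,240 + $7,950 = $16,710 (over)
Week 33–Week 35: $5,240 + $7,950 + $6,760 = $19,950 (over)
Week 34–Week 36: $7,950 + $6,760 + $6,480 = $21,190 (over)
Week 35–Week 37: $6,760 + $6,480 + $10,090 = $23,330 (over)
Week 36–Week 38: $6,480 + $10,090 + $740 = $17,310 (over)
Week 37–Week 39: $10,090 + $740 + $2,900 = $13,730 (over)
Week 38–Week 40: $740 + $2,900 + $4,840 = $8,480 (under)
8 windows exceed the threshold.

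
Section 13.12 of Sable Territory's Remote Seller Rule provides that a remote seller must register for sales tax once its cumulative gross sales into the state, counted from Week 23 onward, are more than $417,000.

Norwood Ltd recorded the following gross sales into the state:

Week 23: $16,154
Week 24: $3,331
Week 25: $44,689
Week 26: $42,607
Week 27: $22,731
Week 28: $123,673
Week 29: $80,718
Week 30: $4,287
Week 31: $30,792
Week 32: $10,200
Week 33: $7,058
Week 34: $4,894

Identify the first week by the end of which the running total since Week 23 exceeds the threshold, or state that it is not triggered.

Not triggered

Through Week 23: $16,154
Through Week 24: $19,485
Through Week 25: $64,174
Through Week 26: $106,781
Through Week 27: $129,512
Through Week 28: $253,185
Through Week 29: $333,903
Through Week 30: $338,190
Through Week 31: $368,982
Through Week 32: $379,182
Through Week 33: $386,240
Through Week 34: $391,134
Final cumulative total $391,134 ≤ $417,000; the threshold is never exceeded.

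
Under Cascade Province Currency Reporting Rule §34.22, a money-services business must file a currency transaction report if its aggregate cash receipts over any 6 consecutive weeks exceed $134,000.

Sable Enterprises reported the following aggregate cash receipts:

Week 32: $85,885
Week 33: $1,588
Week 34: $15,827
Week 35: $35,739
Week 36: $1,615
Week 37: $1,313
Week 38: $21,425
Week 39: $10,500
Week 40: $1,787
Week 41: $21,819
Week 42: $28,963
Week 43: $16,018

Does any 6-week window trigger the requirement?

Yes

Week 32–Week 37: $85,885 + $1,588 + $15,827 + $35,739 + $1,615 + $1,313 = $141,967 (over)
Week 33–Week 38: $1,588 + $15,827 + $35,739 + $1,615 + $1,313 + $21,425 = $77,507 (under)
Week 34–Week 39: $15,827 + $35,739 + $1,615 + $1,313 + $21,425 + $10,500 = $86,419 (under)
Week 35–Week 40: $35,739 + $1,615 + $1,313 + $21,425 + $10,500 + $1,787 = $72,379 (under)
Week 36–Week 41: $1,615 + $1,313 + $21,425 + $10,500 + $1,787 + $21,819 = $58,459 (under)
Week 37–Week 42: $1,313 + $21,425 + $10,500 + $1,787 + $21,819 + $28,963 = $85,807 (under)
Week 38–Week 43: $21,425 + $10,500 + $1,787 + $21,819 + $28,963 + $16,018 = $100,512 (under)
At least one window exceeds $134,000.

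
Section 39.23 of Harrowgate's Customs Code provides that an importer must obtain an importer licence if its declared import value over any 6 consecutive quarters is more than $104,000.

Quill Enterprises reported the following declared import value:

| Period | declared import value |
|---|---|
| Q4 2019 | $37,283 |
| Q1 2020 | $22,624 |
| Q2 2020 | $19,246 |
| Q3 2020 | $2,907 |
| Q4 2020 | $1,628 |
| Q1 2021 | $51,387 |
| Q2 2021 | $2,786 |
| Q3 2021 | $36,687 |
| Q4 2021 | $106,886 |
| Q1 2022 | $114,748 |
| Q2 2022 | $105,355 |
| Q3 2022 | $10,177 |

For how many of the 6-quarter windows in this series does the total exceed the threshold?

Q4 2019–Q1 2021: $37,283 + $22,624 + $19,246 + $2,907 + $1,628 + $51,387 = $135,075 (over)
Q1 2020–Q2 2021: $22,624 + $19,246 + $2,907 + $1,628 + $51,387 + $2,786 = $100,578 (under)
Q2 2020–Q3 2021: $19,246 + $2,907 + $1,628 + $51,387 + $2,786 + $36,687 = $114,641 (over)
Q3 2020–Q4 2021: $2,907 + $1,628 + $51,387 + $2,786 + $36,687 + $106,886 = $202,281 (over)
Q4 2020–Q1 2022: $1,628 + $51,387 + $2,786 + $36,687 + $106,886 + $114,748 = $314,122 (over)
Q1 2021–Q2 2022: $51,387 + $2,786 + $36,687 + $106,886 + $114,748 + $105,355 = $417,849 (over)
Q2 2021–Q3 2022: $2,786 + $36,687 + $106,886 + $114,748 + $105,355 + $10,177 = $376,639 (over)
6 windows exceed the threshold.

6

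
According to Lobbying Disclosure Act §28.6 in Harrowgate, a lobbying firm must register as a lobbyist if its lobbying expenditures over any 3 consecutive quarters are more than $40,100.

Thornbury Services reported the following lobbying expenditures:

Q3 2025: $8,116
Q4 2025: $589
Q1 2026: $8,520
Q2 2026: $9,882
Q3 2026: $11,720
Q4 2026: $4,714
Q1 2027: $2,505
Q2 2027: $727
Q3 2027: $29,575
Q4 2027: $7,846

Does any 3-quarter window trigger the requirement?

No

Q3 2025–Q1 2026: $8,116 + $589 + $8,520 = $17,225 (under)
Q4 2025–Q2 2026: $589 + $8,520 + $9,882 = $18,991 (under)
Q1 2026–Q3 2026: $8,520 + $9,882 + $11,720 = $30,122 (under)
Q2 2026–Q4 2026: $9,882 + $11,720 + $4,714 = $26,316 (under)
Q3 2026–Q1 2027: $11,720 + $4,714 + $2,505 = $18,939 (under)
Q4 2026–Q2 2027: $4,714 + $2,505 + $727 = $7,946 (under)
Q1 2027–Q3 2027: $2,505 + $727 + $29,575 = $32,807 (under)
Q2 2027–Q4 2027: $727 + $29,575 + $7,846 = $38,148 (under)
No window exceeds $40,100.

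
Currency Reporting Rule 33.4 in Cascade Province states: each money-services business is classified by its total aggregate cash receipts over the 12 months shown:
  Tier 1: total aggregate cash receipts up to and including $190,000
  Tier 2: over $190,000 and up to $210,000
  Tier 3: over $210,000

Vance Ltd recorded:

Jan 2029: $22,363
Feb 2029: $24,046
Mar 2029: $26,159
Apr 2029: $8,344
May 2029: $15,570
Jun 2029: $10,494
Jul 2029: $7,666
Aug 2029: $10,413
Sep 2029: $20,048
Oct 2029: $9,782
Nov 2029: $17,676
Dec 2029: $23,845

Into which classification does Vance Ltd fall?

Tier 2

Total aggregate cash receipts: $22,363 + $24,046 + $26,159 + $8,344 + $15,570 + $10,494 + $7,666 + $10,413 + $20,048 + $9,782 + $17,676 + $23,845 = $196,406.
$190,000 < $196,406 ≤ $210,000, so Tier 2 applies.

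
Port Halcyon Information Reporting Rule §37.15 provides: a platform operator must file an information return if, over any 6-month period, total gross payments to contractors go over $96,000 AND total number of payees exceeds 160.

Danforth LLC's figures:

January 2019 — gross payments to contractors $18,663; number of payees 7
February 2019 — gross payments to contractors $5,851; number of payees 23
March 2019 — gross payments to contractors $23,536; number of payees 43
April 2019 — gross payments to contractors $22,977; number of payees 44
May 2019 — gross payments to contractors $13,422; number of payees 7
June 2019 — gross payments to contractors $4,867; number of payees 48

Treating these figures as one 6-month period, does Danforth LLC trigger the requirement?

No

Total gross payments to contractors: $18,663 + $5,851 + $23,536 + $22,977 + $13,422 + $4,867 = $89,316 (≤ $96,000).
Total number of payees: 7 + 23 + 43 + 44 + 7 + 48 = 172 (> 160).
The test is 'and': the rule requires both, and at least one is not exceeded.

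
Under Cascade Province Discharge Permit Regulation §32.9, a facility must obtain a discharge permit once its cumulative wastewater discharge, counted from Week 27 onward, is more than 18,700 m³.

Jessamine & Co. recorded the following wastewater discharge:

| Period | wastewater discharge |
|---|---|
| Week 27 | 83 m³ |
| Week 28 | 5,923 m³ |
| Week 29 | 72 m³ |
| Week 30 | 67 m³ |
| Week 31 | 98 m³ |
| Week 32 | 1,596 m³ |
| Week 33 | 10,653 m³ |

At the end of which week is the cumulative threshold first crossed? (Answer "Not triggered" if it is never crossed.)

Through Week 27: 83 m³
Through Week 28: 6,006 m³
Through Week 29: 6,078 m³
Through Week 30: 6,145 m³
Through Week 31: 6,243 m³
Through Week 32: 7,839 m³
Through Week 33: 18,492 m³
Final cumulative total 18,492 m³ ≤ 18,700 m³; the threshold is never exceeded.

Not triggered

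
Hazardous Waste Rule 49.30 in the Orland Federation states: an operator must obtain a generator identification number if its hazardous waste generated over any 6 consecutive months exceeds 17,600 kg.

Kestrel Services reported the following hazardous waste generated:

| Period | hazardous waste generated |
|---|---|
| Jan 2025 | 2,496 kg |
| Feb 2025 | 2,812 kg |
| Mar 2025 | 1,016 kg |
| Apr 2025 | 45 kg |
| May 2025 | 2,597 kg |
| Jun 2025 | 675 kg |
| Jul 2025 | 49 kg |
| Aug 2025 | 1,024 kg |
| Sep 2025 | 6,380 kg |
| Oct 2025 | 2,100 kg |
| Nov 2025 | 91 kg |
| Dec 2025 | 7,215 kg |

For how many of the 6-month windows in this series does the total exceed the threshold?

0

Jan 2025–Jun 2025: 2,496 kg + 2,812 kg + 1,016 kg + 45 kg + 2,597 kg + 675 kg = 9,641 kg (under)
Feb 2025–Jul 2025: 2,812 kg + 1,016 kg + 45 kg + 2,597 kg + 675 kg + 49 kg = 7,194 kg (under)
Mar 2025–Aug 2025: 1,016 kg + 45 kg + 2,597 kg + 675 kg + 49 kg + 1,024 kg = 5,406 kg (under)
Apr 2025–Sep 2025: 45 kg + 2,597 kg + 675 kg + 49 kg + 1,024 kg + 6,380 kg = 10,770 kg (under)
May 2025–Oct 2025: 2,597 kg + 675 kg + 49 kg + 1,024 kg + 6,380 kg + 2,100 kg = 12,825 kg (under)
Jun 2025–Nov 2025: 675 kg + 49 kg + 1,024 kg + 6,380 kg + 2,100 kg + 91 kg = 10,319 kg (under)
Jul 2025–Dec 2025: 49 kg + 1,024 kg + 6,380 kg + 2,100 kg + 91 kg + 7,215 kg = 16,859 kg (under)
0 windows exceed the threshold.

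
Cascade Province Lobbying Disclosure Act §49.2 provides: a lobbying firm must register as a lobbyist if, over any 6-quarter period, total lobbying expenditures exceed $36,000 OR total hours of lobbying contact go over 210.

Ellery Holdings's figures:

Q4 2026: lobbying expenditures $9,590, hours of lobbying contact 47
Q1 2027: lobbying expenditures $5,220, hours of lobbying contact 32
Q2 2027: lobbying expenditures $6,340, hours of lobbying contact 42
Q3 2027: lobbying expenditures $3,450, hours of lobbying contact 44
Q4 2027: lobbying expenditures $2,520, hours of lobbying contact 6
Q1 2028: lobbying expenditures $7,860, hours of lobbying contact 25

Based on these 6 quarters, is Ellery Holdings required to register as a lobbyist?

Total lobbying expenditures: $9,590 + $5,220 + $6,340 + $3,450 + $2,520 + $7,860 = $34,980 (≤ $36,000).
Total hours of lobbying contact: 47 + 32 + 42 + 44 + 6 + 25 = 196 (≤ 210).
The test is 'or': neither threshold is exceeded.

No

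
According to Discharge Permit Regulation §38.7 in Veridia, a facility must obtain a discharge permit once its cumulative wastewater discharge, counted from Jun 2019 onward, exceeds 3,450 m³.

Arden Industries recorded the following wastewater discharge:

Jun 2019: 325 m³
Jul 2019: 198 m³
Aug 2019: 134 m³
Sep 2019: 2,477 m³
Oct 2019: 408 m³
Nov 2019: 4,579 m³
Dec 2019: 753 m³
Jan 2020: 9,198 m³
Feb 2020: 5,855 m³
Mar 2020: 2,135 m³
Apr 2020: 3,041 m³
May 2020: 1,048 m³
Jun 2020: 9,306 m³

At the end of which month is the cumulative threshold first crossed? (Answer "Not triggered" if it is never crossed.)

Through Jun 2019: 325 m³
Through Jul 2019: 523 m³
Through Aug 2019: 657 m³
Through Sep 2019: 3,134 m³
Through Oct 2019: 3,542 m³ ← exceeds threshold

Oct 2019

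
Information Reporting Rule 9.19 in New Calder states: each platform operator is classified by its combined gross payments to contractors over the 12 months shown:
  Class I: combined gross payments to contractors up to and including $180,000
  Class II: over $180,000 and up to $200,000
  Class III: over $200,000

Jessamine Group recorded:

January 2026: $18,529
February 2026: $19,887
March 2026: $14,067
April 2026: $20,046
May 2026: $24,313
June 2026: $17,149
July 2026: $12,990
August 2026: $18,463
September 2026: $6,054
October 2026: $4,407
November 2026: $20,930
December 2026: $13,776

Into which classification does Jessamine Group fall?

Combined gross payments to contractors: $18,529 + $19,887 + $14,067 + $20,046 + $24,313 + $17,149 + $12,990 + $18,463 + $6,054 + $4,407 + $20,930 + $13,776 = $190,611.
$180,000 < $190,611 ≤ $200,000, so Class II applies.

Class II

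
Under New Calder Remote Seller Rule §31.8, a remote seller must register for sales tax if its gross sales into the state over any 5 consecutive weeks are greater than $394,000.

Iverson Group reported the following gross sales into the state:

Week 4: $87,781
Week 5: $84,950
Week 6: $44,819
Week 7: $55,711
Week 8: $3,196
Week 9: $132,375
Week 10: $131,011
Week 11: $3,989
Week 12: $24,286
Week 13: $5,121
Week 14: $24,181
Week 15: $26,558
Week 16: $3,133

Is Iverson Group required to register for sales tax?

Week 4–Week 8: $87,781 + $84,950 + $44,819 + $55,711 + $3,196 = $276,457 (under)
Week 5–Week 9: $84,950 + $44,819 + $55,711 + $3,196 + $132,375 = $321,051 (under)
Week 6–Week 10: $44,819 + $55,711 + $3,196 + $132,375 + $131,011 = $367,112 (under)
Week 7–Week 11: $55,711 + $3,196 + $132,375 + $131,011 + $3,989 = $326,282 (under)
Week 8–Week 12: $3,196 + $132,375 + $131,011 + $3,989 + $24,286 = $294,857 (under)
Week 9–Week 13: $132,375 + $131,011 + $3,989 + $24,286 + $5,121 = $296,782 (under)
Week 10–Week 14: $131,011 + $3,989 + $24,286 + $5,121 + $24,181 = $188,588 (under)
Week 11–Week 15: $3,989 + $24,286 + $5,121 + $24,181 + $26,558 = $84,135 (under)
Week 12–Week 16: $24,286 + $5,121 + $24,181 + $26,558 + $3,133 = $83,279 (under)
No window exceeds $394,000.

No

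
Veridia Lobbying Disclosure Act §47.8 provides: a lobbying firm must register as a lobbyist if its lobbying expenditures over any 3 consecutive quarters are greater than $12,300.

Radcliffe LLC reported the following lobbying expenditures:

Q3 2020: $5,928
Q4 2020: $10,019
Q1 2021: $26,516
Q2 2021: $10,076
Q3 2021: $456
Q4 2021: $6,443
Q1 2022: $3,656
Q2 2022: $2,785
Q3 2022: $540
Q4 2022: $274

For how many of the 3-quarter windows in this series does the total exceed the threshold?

Q3 2020–Q1 2021: $5,928 + $10,019 + $26,516 = $42,463 (over)
Q4 2020–Q2 2021: $10,019 + $26,516 + $10,076 = $46,611 (over)
Q1 2021–Q3 2021: $26,516 + $10,076 + $456 = $37,048 (over)
Q2 2021–Q4 2021: $10,076 + $456 + $6,443 = $16,975 (over)
Q3 2021–Q1 2022: $456 + $6,443 + $3,656 = $10,555 (under)
Q4 2021–Q2 2022: $6,443 + $3,656 + $2,785 = $12,884 (over)
Q1 2022–Q3 2022: $3,656 + $2,785 + $540 = $6,981 (under)
Q2 2022–Q4 2022: $2,785 + $540 + $274 = $3,599 (under)
5 windows exceed the threshold.

5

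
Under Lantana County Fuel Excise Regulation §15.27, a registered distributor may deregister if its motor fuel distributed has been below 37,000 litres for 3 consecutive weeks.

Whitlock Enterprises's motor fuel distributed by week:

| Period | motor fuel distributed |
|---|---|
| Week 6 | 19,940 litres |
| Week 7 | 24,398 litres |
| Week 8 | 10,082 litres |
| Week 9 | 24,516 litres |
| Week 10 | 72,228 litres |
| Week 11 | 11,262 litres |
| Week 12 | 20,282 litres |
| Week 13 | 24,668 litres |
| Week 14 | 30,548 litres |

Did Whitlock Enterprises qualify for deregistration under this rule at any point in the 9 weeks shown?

Yes

Weeks below 37,000 litres: Week 6, Week 7, Week 8, Week 9, Week 11, Week 12, Week 13, Week 14.
Longest run of consecutive weeks below the threshold: 4.
4 ≥ 3, so Whitlock Enterprises became eligible.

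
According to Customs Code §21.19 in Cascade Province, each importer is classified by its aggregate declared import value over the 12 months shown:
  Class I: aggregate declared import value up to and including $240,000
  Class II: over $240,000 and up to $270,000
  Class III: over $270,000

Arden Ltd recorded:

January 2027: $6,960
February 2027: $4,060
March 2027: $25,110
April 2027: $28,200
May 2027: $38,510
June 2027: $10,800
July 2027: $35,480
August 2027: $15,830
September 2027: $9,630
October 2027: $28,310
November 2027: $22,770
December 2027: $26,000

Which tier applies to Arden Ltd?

Class II

Aggregate declared import value: $6,960 + $4,060 + $25,110 + $28,200 + $38,510 + $10,800 + $35,480 + $15,830 + $9,630 + $28,310 + $22,770 + $26,000 = $251,660.
$240,000 < $251,660 ≤ $270,000, so Class II applies.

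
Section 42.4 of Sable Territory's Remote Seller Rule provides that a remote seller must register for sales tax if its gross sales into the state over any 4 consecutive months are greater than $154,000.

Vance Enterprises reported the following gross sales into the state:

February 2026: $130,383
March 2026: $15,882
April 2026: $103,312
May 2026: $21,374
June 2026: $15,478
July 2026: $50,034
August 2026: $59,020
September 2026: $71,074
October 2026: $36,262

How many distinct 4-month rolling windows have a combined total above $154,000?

February 2026–May 2026: $130,383 + $15,882 + $103,312 + $21,374 = $270,951 (over)
March 2026–June 2026: $15,882 + $103,312 + $21,374 + $15,478 = $156,046 (over)
April 2026–July 2026: $103,312 + $21,374 + $15,478 + $50,034 = $190,198 (over)
May 2026–August 2026: $21,374 + $15,478 + $50,034 + $59,020 = $145,906 (under)
June 2026–September 2026: $15,478 + $50,034 + $59,020 + $71,074 = $195,606 (over)
July 2026–October 2026: $50,034 + $59,020 + $71,074 + $36,262 = $216,390 (over)
5 windows exceed the threshold.

5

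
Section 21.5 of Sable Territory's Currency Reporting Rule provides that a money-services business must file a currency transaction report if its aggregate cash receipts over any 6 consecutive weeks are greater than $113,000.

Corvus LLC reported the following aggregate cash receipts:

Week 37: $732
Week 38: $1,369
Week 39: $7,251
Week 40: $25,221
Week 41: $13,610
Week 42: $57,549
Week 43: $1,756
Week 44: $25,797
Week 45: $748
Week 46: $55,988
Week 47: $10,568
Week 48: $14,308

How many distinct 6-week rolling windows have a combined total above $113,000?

Week 37–Week 42: $732 + $1,369 + $7,251 + $25,221 + $13,610 + $57,549 = $105,732 (under)
Week 38–Week 43: $1,369 + $7,251 + $25,221 + $13,610 + $57,549 + $1,756 = $106,756 (under)
Week 39–Week 44: $7,251 + $25,221 + $13,610 + $57,549 + $1,756 + $25,797 = $131,184 (over)
Week 40–Week 45: $25,221 + $13,610 + $57,549 + $1,756 + $25,797 + $748 = $124,681 (over)
Week 41–Week 46: $13,610 + $57,549 + $1,756 + $25,797 + $748 + $55,988 = $155,448 (over)
Week 42–Week 47: $57,549 + $1,756 + $25,797 + $748 + $55,988 + $10,568 = $152,406 (over)
Week 43–Week 48: $1,756 + $25,797 + $748 + $55,988 + $10,568 + $14,308 = $109,165 (under)
4 windows exceed the threshold.

4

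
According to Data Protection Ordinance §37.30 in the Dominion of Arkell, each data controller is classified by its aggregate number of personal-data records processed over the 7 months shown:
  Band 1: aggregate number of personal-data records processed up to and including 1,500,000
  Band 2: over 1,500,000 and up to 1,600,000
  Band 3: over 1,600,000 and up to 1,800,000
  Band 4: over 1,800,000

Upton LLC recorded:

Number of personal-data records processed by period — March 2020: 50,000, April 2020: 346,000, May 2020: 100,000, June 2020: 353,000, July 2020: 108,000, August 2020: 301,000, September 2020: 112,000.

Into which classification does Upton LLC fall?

Aggregate number of personal-data records processed: 50,000 + 346,000 + 100,000 + 353,000 + 108,000 + 301,000 + 112,000 = 1,370,000.
1,370,000 ≤ 1,500,000, so Band 1 applies.

Band 1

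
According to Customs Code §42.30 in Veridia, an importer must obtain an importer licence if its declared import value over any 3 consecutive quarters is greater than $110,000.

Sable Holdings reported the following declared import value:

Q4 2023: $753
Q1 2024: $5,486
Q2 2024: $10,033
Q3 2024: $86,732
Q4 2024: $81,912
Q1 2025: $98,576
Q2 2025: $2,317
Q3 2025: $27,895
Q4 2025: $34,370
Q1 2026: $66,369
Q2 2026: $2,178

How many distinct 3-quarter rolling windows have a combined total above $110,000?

5

Q4 2023–Q2 2024: $753 + $5,486 + $10,033 = $16,272 (under)
Q1 2024–Q3 2024: $5,486 + $10,033 + $86,732 = $102,251 (under)
Q2 2024–Q4 2024: $10,033 + $86,732 + $81,912 = $178,677 (over)
Q3 2024–Q1 2025: $86,732 + $81,912 + $98,576 = $267,220 (over)
Q4 2024–Q2 2025: $81,912 + $98,576 + $2,317 = $182,805 (over)
Q1 2025–Q3 2025: $98,576 + $2,317 + $27,895 = $128,788 (over)
Q2 2025–Q4 2025: $2,317 + $27,895 + $34,370 = $64,582 (under)
Q3 2025–Q1 2026: $27,895 + $34,370 + $66,369 = $128,634 (over)
Q4 2025–Q2 2026: $34,370 + $66,369 + $2,178 = $102,917 (under)
5 windows exceed the threshold.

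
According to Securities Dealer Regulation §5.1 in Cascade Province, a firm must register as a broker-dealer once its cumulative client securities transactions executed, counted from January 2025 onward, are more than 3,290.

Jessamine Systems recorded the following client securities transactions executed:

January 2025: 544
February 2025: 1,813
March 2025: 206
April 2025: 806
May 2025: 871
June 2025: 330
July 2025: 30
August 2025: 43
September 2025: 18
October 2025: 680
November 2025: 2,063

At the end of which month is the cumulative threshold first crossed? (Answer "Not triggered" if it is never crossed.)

Through January 2025: 544
Through February 2025: 2,357
Through March 2025: 2,563
Through April 2025: 3,369 ← exceeds threshold

April 2025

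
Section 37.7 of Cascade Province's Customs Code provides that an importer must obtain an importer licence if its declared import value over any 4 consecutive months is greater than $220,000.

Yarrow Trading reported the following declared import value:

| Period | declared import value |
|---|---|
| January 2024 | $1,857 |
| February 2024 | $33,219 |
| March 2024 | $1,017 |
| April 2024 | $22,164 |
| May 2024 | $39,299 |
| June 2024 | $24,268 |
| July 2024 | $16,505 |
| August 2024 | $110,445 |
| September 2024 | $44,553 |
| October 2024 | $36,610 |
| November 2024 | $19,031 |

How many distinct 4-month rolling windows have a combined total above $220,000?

January 2024–April 2024: $1,857 + $33,219 + $1,017 + $22,164 = $58,257 (under)
February 2024–May 2024: $33,219 + $1,017 + $22,164 + $39,299 = $95,699 (under)
March 2024–June 2024: $1,017 + $22,164 + $39,299 + $24,268 = $86,748 (under)
April 2024–July 2024: $22,164 + $39,299 + $24,268 + $16,505 = $102,236 (under)
May 2024–August 2024: $39,299 + $24,268 + $16,505 + $110,445 = $190,517 (under)
June 2024–September 2024: $24,268 + $16,505 + $110,445 + $44,553 = $195,771 (under)
July 2024–October 2024: $16,505 + $110,445 + $44,553 + $36,610 = $208,113 (under)
August 2024–November 2024: $110,445 + $44,553 + $36,610 + $19,031 = $210,639 (under)
0 windows exceed the threshold.

0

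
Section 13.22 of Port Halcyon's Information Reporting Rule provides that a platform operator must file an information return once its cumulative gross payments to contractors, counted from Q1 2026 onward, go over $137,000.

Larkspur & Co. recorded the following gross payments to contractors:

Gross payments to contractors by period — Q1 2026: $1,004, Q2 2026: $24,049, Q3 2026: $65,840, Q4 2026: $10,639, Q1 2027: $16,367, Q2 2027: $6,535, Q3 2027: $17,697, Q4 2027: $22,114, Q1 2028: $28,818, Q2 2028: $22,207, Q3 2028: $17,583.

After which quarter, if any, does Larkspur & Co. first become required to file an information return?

Q3 2027

Through Q1 2026: $1,004
Through Q2 2026: $25,053
Through Q3 2026: $90,893
Through Q4 2026: $101,532
Through Q1 2027: $117,899
Through Q2 2027: $124,434
Through Q3 2027: $142,131 ← exceeds threshold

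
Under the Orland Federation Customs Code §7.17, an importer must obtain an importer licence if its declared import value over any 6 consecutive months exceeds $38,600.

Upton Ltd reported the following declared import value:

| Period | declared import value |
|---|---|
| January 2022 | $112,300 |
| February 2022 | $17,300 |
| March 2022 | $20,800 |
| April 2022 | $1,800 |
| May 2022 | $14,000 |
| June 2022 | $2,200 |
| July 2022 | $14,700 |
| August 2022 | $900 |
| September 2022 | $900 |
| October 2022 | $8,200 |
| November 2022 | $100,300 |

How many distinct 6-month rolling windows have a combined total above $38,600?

January 2022–June 2022: $112,300 + $17,300 + $20,800 + $1,800 + $14,000 + $2,200 = $168,400 (over)
February 2022–July 2022: $17,300 + $20,800 + $1,800 + $14,000 + $2,200 + $14,700 = $70,800 (over)
March 2022–August 2022: $20,800 + $1,800 + $14,000 + $2,200 + $14,700 + $900 = $54,400 (over)
April 2022–September 2022: $1,800 + $14,000 + $2,200 + $14,700 + $900 + $900 = $34,500 (under)
May 2022–October 2022: $14,000 + $2,200 + $14,700 + $900 + $900 + $8,200 = $40,900 (over)
June 2022–November 2022: $2,200 + $14,700 + $900 + $900 + $8,200 + $100,300 = $127,200 (over)
5 windows exceed the threshold.

5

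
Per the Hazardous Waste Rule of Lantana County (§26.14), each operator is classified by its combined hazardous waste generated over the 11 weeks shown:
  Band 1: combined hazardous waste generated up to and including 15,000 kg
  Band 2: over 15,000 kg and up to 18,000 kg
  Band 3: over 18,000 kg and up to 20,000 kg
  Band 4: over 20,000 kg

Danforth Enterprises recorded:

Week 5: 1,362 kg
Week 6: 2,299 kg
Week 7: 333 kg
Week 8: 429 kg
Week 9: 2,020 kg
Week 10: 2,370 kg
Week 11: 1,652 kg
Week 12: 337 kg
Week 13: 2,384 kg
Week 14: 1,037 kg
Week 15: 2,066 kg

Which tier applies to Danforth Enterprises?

Combined hazardous waste generated: 1,362 kg + 2,299 kg + 333 kg + 429 kg + 2,020 kg + 2,370 kg + 1,652 kg + 337 kg + 2,384 kg + 1,037 kg + 2,066 kg = 16,289 kg.
15,000 kg < 16,289 kg ≤ 18,000 kg, so Band 2 applies.

Band 2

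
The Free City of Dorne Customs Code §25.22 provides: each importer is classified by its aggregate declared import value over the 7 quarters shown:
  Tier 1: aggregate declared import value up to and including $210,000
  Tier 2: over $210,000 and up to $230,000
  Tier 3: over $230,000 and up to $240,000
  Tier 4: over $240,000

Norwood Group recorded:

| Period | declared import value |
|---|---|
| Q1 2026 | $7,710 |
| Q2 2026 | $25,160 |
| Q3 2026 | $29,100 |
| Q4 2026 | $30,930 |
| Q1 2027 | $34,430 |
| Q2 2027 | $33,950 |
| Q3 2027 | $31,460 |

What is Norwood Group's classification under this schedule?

Aggregate declared import value: $7,710 + $25,160 + $29,100 + $30,930 + $34,430 + $33,950 + $31,460 = $192,740.
$192,740 ≤ $210,000, so Tier 1 applies.

Tier 1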